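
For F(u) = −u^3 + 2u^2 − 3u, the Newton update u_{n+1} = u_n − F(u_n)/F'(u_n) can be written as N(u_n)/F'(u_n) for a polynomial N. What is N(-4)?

F'(u) = −3u^2 + 4u − 3.
N(u) = u·F'(u) − F(u) = u·(−3u^2 + 4u − 3) − (−u^3 + 2u^2 − 3u) = −2u^3 + 2u^2.
N(-4) = 160.

160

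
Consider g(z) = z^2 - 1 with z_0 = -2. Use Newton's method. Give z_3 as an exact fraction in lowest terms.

g'(z) = 2z.
g(-2) = 3, g'(-2) = -4, so z_1 = (-2) - 3/(-4) = -5/4.
g(-5/4) = 9/16, g'(-5/4) = -5/2, so z_2 = (-5/4) - (9/16)/(-5/2) = -41/40.
g(-41/40) = 81/1600, g'(-41/40) = -41/20, so z_3 = (-41/40) - (81/1600)/(-41/20) = -3281/3280.

-3281/3280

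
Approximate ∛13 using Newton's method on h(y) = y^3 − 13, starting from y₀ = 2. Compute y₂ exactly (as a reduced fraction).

35621/15138

h'(y) = 3y^2.
h(2) = −5, h'(2) = 12, so y₁ = 2 − (−5)/12 = 29/12.
h(29/12) = 1925/1728, h'(29/12) = 841/48, so y₂ = (29/12) − (1925/1728)/(841/48) = 35621/15138.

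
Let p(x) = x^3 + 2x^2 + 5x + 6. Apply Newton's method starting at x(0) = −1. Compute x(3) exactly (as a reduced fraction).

−47391/33074

p'(x) = 3x^2 + 4x + 5.
p(−1) = 2, p'(−1) = 4, so x(1) = (−1) − 2/4 = −3/2.
p(−3/2) = −3/8, p'(−3/2) = 23/4, so x(2) = (−3/2) − (−3/8)/(23/4) = −33/23.
p(−33/23) = −126/12167, p'(−33/23) = 2876/529, so x(3) = (−33/23) − (−126/12167)/(2876/529) = −47391/33074.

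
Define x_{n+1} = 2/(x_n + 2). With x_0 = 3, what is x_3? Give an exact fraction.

x_1 = 2/(3 + 2) = 2/5.
x_2 = 2/(2/5 + 2) = 5/6.
x_3 = 2/(5/6 + 2) = 12/17.

12/17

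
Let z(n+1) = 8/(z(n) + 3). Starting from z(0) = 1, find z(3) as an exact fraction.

40/23

z(1) = 8/(1 + 3) = 2.
z(2) = 8/(2 + 3) = 8/5.
z(3) = 8/(8/5 + 3) = 40/23.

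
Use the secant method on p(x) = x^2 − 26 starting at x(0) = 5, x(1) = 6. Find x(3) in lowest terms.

p(5) = −1, p(6) = 10. x(2) = 6 − 10·(6 − 5)/(10 − (−1)) = 56/11.
p(6) = 10, p(56/11) = −10/121. x(3) = (56/11) − (−10/121)·((56/11) − 6)/((−10/121) − 10) = 311/61.

311/61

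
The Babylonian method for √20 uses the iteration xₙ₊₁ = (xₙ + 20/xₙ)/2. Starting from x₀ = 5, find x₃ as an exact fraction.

51841/11592

x₁ = (5 + 20/5)/2 = 9/2.
x₂ = (9/2 + 20/(9/2))/2 = 161/36.
x₃ = (161/36 + 20/(161/36))/2 = 51841/11592.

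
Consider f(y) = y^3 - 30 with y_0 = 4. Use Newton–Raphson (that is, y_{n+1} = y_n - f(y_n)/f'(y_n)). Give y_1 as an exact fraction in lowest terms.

f'(y) = 3y^2.
f(4) = 34, f'(4) = 48, so y_1 = 4 - 34/48 = 79/24.

79/24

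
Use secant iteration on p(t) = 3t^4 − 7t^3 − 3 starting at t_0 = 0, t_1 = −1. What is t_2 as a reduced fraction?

p(0) = −3, p(−1) = 7. t_2 = (−1) − 7·((−1) − 0)/(7 − (−3)) = −3/10.

−3/10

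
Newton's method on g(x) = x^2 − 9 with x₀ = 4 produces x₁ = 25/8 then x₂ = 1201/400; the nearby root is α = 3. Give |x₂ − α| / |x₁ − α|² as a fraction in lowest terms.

x₁ − α = 25/8 − 3 = 1/8, so |x₁ − α| = 1/8.
x₂ − α = 1201/400 − 3 = 1/400, so |x₂ − α| = 1/400.
|x₁ − α|² = 1/64.
Ratio = (1/400) / (1/64) = 4/25.

4/25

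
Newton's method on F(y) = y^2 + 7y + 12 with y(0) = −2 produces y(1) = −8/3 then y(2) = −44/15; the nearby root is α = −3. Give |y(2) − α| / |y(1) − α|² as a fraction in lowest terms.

3/5

y(1) − α = −8/3 − (−3) = −8/3 + 3 = 1/3, so |y(1) − α| = 1/3.
y(2) − α = −44/15 − (−3) = −44/15 + 3 = 1/15, so |y(2) − α| = 1/15.
|y(1) − α|² = 1/9.
Ratio = (1/15) / (1/9) = 3/5.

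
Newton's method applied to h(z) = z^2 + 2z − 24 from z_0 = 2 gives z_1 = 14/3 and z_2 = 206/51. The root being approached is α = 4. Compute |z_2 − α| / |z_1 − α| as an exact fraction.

1/17

z_1 − α = 14/3 − 4 = 2/3, so |z_1 − α| = 2/3.
z_2 − α = 206/51 − 4 = 2/51, so |z_2 − α| = 2/51.
Ratio = (2/51) / (2/3) = 1/17.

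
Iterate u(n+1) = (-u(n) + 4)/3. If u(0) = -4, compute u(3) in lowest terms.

u(1) = (-(-4) + 4)/3 = 8/3.
u(2) = (-(8/3) + 4)/3 = 4/9.
u(3) = (-(4/9) + 4)/3 = 32/27.

32/27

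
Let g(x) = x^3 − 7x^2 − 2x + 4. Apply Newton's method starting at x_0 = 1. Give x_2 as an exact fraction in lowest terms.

g'(x) = 3x^2 − 14x − 2.
g(1) = −4, g'(1) = −13, so x_1 = 1 − (−4)/(−13) = 9/13.
g(9/13) = −896/2197, g'(9/13) = −1733/169, so x_2 = (9/13) − (−896/2197)/(−1733/169) = 14701/22529.

14701/22529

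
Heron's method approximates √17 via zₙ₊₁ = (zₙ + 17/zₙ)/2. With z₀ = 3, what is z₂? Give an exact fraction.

161/39

z₁ = (3 + 17/3)/2 = 13/3.
z₂ = (13/3 + 17/(13/3))/2 = 161/39.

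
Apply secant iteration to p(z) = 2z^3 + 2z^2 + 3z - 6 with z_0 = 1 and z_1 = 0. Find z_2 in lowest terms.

6/7

p(1) = 1, p(0) = -6. z_2 = 0 - (-6)·(0 - 1)/((-6) - 1) = 6/7.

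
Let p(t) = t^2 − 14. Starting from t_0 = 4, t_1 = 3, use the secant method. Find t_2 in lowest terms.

p(4) = 2, p(3) = −5. t_2 = 3 − (−5)·(3 − 4)/((−5) − 2) = 26/7.

26/7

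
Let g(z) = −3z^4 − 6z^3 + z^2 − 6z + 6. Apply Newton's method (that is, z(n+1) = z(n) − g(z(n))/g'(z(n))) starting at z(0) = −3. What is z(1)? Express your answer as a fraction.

−67/25

g'(z) = −12z^3 − 18z^2 + 2z − 6.
g(−3) = −48, g'(−3) = 150, so z(1) = (−3) − (−48)/150 = −67/25.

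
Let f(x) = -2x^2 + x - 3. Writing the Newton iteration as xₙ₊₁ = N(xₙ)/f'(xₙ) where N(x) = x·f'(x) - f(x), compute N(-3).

f'(x) = -4x + 1.
N(x) = x·f'(x) - f(x) = x·(-4x + 1) - (-2x^2 + x - 3) = -2x^2 + 3.
N(-3) = -15.

-15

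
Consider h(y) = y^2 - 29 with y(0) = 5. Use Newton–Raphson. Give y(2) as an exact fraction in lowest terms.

h'(y) = 2y.
h(5) = -4, h'(5) = 10, so y(1) = 5 - (-4)/10 = 27/5.
h(27/5) = 4/25, h'(27/5) = 54/5, so y(2) = (27/5) - (4/25)/(54/5) = 727/135.

727/135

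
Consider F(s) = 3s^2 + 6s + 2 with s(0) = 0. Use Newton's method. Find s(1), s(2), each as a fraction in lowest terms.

F'(s) = 6s + 6.
F(0) = 2, F'(0) = 6, so s(1) = 0 - 2/6 = -1/3.
F(-1/3) = 1/3, F'(-1/3) = 4, so s(2) = (-1/3) - (1/3)/4 = -5/12.

s(1) = -1/3, s(2) = -5/12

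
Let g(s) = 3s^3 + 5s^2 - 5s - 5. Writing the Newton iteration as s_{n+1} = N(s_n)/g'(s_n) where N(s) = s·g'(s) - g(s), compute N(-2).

-23

g'(s) = 9s^2 + 10s - 5.
N(s) = s·g'(s) - g(s) = s·(9s^2 + 10s - 5) - (3s^3 + 5s^2 - 5s - 5) = 6s^3 + 5s^2 + 5.
N(-2) = -23.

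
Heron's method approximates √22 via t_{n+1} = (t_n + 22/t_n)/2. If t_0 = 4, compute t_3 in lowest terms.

t_1 = (4 + 22/4)/2 = 19/4.
t_2 = (19/4 + 22/(19/4))/2 = 713/152.
t_3 = (713/152 + 22/(713/152))/2 = 1016657/216752.

1016657/216752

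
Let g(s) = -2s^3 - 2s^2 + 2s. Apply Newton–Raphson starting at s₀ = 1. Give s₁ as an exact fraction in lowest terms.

g'(s) = -6s^2 - 4s + 2.
g(1) = -2, g'(1) = -8, so s₁ = 1 - (-2)/(-8) = 3/4.

3/4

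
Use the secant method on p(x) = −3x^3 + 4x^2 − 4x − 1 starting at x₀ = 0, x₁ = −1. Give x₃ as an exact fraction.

p(0) = −1, p(−1) = 10. x₂ = (−1) − 10·((−1) − 0)/(10 − (−1)) = −1/11.
p(−1) = 10, p(−1/11) = −800/1331. x₃ = (−1/11) − (−800/1331)·((−1/11) − (−1))/((−800/1331) − 10) = −201/1411.

−201/1411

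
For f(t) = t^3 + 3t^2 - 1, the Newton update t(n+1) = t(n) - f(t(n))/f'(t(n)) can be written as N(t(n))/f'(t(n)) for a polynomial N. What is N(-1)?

f'(t) = 3t^2 + 6t.
N(t) = t·f'(t) - f(t) = t·(3t^2 + 6t) - (t^3 + 3t^2 - 1) = 2t^3 + 3t^2 + 1.
N(-1) = 2.

2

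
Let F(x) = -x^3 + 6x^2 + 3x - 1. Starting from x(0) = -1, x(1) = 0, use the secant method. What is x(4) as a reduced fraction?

F(-1) = 3, F(0) = -1. x(2) = 0 - (-1)·(0 - (-1))/((-1) - 3) = -1/4.
F(0) = -1, F(-1/4) = -87/64. x(3) = (-1/4) - (-87/64)·((-1/4) - 0)/((-87/64) - (-1)) = 16/23.
F(-1/4) = -87/64, F(16/23) = 44457/12167. x(4) = (16/23) - (44457/12167)·((16/23) - (-1/4))/((44457/12167) - (-87/64)) = 96/14957.

96/14957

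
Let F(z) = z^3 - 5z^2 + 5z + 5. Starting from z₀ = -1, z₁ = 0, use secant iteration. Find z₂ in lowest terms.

F(-1) = -6, F(0) = 5. z₂ = 0 - 5·(0 - (-1))/(5 - (-6)) = -5/11.

-5/11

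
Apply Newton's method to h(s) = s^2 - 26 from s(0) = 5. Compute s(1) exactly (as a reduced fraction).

h'(s) = 2s.
h(5) = -1, h'(5) = 10, so s(1) = 5 - (-1)/10 = 51/10.

51/10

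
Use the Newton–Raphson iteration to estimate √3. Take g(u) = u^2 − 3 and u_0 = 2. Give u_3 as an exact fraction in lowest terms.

18817/10864

g'(u) = 2u.
g(2) = 1, g'(2) = 4, so u_1 = 2 − 1/4 = 7/4.
g(7/4) = 1/16, g'(7/4) = 7/2, so u_2 = (7/4) − (1/16)/(7/2) = 97/56.
g(97/56) = 1/3136, g'(97/56) = 97/28, so u_3 = (97/56) − (1/3136)/(97/28) = 18817/10864.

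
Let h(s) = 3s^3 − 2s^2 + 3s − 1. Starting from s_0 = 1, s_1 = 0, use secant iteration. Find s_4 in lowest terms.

h(1) = 3, h(0) = −1. s_2 = 0 − (−1)·(0 − 1)/((−1) − 3) = 1/4.
h(0) = −1, h(1/4) = −21/64. s_3 = (1/4) − (−21/64)·((1/4) − 0)/((−21/64) − (−1)) = 16/43.
h(1/4) = −21/64, h(16/43) = −483/79507. s_4 = (16/43) − (−483/79507)·((16/43) − (1/4))/((−483/79507) − (−21/64)) = 29216/78035.

29216/78035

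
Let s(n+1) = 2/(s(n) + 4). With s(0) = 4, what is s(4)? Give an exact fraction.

s(1) = 2/(4 + 4) = 1/4.
s(2) = 2/(1/4 + 4) = 8/17.
s(3) = 2/(8/17 + 4) = 17/38.
s(4) = 2/(17/38 + 4) = 76/169.

76/169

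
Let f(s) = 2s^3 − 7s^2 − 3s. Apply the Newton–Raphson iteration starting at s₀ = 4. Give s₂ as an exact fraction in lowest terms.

2191104/563843

f'(s) = 6s^2 − 14s − 3.
f(4) = 4, f'(4) = 37, so s₁ = 4 − 4/37 = 144/37.
f(144/37) = 9936/50653, f'(144/37) = 45717/1369, so s₂ = (144/37) − (9936/50653)/(45717/1369) = 2191104/563843.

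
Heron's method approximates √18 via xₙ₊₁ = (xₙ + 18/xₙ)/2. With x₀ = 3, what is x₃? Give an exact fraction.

577/136

x₁ = (3 + 18/3)/2 = 9/2.
x₂ = (9/2 + 18/(9/2))/2 = 17/4.
x₃ = (17/4 + 18/(17/4))/2 = 577/136.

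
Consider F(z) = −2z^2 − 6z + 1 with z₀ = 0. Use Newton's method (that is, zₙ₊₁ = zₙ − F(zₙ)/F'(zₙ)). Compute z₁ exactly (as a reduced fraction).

1/6

F'(z) = −4z − 6.
F(0) = 1, F'(0) = −6, so z₁ = 0 − 1/(−6) = 1/6.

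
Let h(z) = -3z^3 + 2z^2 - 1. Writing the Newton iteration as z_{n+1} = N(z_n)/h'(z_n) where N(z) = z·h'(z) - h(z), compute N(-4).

417

h'(z) = -9z^2 + 4z.
N(z) = z·h'(z) - h(z) = z·(-9z^2 + 4z) - (-3z^3 + 2z^2 - 1) = -6z^3 + 2z^2 + 1.
N(-4) = 417.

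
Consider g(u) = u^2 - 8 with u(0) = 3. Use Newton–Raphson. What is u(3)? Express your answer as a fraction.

665857/235416

g'(u) = 2u.
g(3) = 1, g'(3) = 6, so u(1) = 3 - 1/6 = 17/6.
g(17/6) = 1/36, g'(17/6) = 17/3, so u(2) = (17/6) - (1/36)/(17/3) = 577/204.
g(577/204) = 1/41616, g'(577/204) = 577/102, so u(3) = (577/204) - (1/41616)/(577/102) = 665857/235416.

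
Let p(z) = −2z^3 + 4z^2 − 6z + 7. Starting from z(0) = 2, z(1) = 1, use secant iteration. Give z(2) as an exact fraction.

11/8

p(2) = −5, p(1) = 3. z(2) = 1 − 3·(1 − 2)/(3 − (−5)) = 11/8.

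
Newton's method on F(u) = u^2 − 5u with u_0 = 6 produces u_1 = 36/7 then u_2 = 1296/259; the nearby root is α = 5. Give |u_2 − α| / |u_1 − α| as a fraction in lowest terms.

1/37

u_1 − α = 36/7 − 5 = 1/7, so |u_1 − α| = 1/7.
u_2 − α = 1296/259 − 5 = 1/259, so |u_2 − α| = 1/259.
Ratio = (1/259) / (1/7) = 1/37.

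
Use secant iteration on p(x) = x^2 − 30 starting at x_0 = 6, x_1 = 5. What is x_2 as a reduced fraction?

60/11

p(6) = 6, p(5) = −5. x_2 = 5 − (−5)·(5 − 6)/((−5) − 6) = 60/11.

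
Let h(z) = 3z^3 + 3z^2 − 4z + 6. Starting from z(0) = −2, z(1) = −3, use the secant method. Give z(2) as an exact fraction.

−39/19

h(−2) = 2, h(−3) = −36. z(2) = (−3) − (−36)·((−3) − (−2))/((−36) − 2) = −39/19.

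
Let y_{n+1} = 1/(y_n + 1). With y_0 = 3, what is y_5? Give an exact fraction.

y_1 = 1/(3 + 1) = 1/4.
y_2 = 1/(1/4 + 1) = 4/5.
y_3 = 1/(4/5 + 1) = 5/9.
y_4 = 1/(5/9 + 1) = 9/14.
y_5 = 1/(9/14 + 1) = 14/23.

14/23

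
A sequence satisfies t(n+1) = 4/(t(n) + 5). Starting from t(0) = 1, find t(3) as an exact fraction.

68/97

t(1) = 4/(1 + 5) = 2/3.
t(2) = 4/(2/3 + 5) = 12/17.
t(3) = 4/(12/17 + 5) = 68/97.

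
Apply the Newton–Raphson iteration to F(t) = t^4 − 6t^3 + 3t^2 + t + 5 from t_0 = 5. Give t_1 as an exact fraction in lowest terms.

F'(t) = 4t^3 − 18t^2 + 6t + 1.
F(5) = −40, F'(5) = 81, so t_1 = 5 − (−40)/81 = 445/81.

445/81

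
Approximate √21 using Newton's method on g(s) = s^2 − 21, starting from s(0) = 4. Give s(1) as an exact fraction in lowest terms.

g'(s) = 2s.
g(4) = −5, g'(4) = 8, so s(1) = 4 − (−5)/8 = 37/8.

37/8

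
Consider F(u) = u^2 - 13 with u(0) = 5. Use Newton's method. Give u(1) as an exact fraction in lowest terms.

19/5

F'(u) = 2u.
F(5) = 12, F'(5) = 10, so u(1) = 5 - 12/10 = 19/5.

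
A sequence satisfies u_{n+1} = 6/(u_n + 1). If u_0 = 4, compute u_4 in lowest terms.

u_1 = 6/(4 + 1) = 6/5.
u_2 = 6/(6/5 + 1) = 30/11.
u_3 = 6/(30/11 + 1) = 66/41.
u_4 = 6/(66/41 + 1) = 246/107.

246/107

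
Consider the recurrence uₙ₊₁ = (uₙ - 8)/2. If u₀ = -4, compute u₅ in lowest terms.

-63/8

u₁ = ((-4) - 8)/2 = -6.
u₂ = ((-6) - 8)/2 = -7.
u₃ = ((-7) - 8)/2 = -15/2.
u₄ = ((-15/2) - 8)/2 = -31/4.
u₅ = ((-31/4) - 8)/2 = -63/8.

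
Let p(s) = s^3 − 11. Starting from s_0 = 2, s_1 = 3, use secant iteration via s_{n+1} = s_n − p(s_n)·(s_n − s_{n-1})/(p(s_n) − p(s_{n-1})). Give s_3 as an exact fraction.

16025/7267

p(2) = −3, p(3) = 16. s_2 = 3 − 16·(3 − 2)/(16 − (−3)) = 41/19.
p(3) = 16, p(41/19) = −6528/6859. s_3 = (41/19) − (−6528/6859)·((41/19) − 3)/((−6528/6859) − 16) = 16025/7267.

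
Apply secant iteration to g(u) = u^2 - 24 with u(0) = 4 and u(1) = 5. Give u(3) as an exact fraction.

g(4) = -8, g(5) = 1. u(2) = 5 - 1·(5 - 4)/(1 - (-8)) = 44/9.
g(5) = 1, g(44/9) = -8/81. u(3) = (44/9) - (-8/81)·((44/9) - 5)/((-8/81) - 1) = 436/89.

436/89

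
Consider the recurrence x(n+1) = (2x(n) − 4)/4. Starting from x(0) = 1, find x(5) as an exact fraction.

−61/32

x(1) = (2·1 − 4)/4 = −1/2.
x(2) = (2·(−1/2) − 4)/4 = −5/4.
x(3) = (2·(−5/4) − 4)/4 = −13/8.
x(4) = (2·(−13/8) − 4)/4 = −29/16.
x(5) = (2·(−29/16) − 4)/4 = −61/32.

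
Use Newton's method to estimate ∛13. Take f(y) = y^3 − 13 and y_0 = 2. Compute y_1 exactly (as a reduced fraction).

29/12

f'(y) = 3y^2.
f(2) = −5, f'(2) = 12, so y_1 = 2 − (−5)/12 = 29/12.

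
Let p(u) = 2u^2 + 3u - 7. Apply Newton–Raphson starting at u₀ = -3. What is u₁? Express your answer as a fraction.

-25/9

p'(u) = 4u + 3.
p(-3) = 2, p'(-3) = -9, so u₁ = (-3) - 2/(-9) = -25/9.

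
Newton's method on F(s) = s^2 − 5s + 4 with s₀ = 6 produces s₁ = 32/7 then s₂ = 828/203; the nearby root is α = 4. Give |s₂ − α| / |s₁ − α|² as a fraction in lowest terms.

s₁ − α = 32/7 − 4 = 4/7, so |s₁ − α| = 4/7.
s₂ − α = 828/203 − 4 = 16/203, so |s₂ − α| = 16/203.
|s₁ − α|² = 16/49.
Ratio = (16/203) / (16/49) = 7/29.

7/29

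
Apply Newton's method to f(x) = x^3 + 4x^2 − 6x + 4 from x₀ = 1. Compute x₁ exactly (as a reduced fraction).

f'(x) = 3x^2 + 8x − 6.
f(1) = 3, f'(1) = 5, so x₁ = 1 − 3/5 = 2/5.

2/5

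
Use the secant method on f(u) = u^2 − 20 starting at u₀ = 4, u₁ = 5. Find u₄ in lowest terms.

f(4) = −4, f(5) = 5. u₂ = 5 − 5·(5 − 4)/(5 − (−4)) = 40/9.
f(5) = 5, f(40/9) = −20/81. u₃ = (40/9) − (−20/81)·((40/9) − 5)/((−20/81) − 5) = 76/17.
f(40/9) = −20/81, f(76/17) = −4/289. u₄ = (76/17) − (−4/289)·((76/17) − (40/9))/((−4/289) − (−20/81)) = 1525/341.

1525/341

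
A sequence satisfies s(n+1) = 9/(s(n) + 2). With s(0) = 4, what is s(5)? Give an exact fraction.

s(1) = 9/(4 + 2) = 3/2.
s(2) = 9/(3/2 + 2) = 18/7.
s(3) = 9/(18/7 + 2) = 63/32.
s(4) = 9/(63/32 + 2) = 288/127.
s(5) = 9/(288/127 + 2) = 1143/542.

1143/542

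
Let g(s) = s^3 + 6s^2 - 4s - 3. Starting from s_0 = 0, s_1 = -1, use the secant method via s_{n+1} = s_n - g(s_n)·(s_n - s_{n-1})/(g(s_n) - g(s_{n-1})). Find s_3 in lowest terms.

g(0) = -3, g(-1) = 6. s_2 = (-1) - 6·((-1) - 0)/(6 - (-3)) = -1/3.
g(-1) = 6, g(-1/3) = -28/27. s_3 = (-1/3) - (-28/27)·((-1/3) - (-1))/((-28/27) - 6) = -41/95.

-41/95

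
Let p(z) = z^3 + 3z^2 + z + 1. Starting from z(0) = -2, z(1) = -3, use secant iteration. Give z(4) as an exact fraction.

-4163513/1501471

p(-2) = 3, p(-3) = -2. z(2) = (-3) - (-2)·((-3) - (-2))/((-2) - 3) = -13/5.
p(-3) = -2, p(-13/5) = 138/125. z(3) = (-13/5) - (138/125)·((-13/5) - (-3))/((138/125) - (-2)) = -266/97.
p(-13/5) = 138/125, p(-266/97) = 178779/912673. z(4) = (-266/97) - (178779/912673)·((-266/97) - (-13/5))/((178779/912673) - (138/125)) = -4163513/1501471.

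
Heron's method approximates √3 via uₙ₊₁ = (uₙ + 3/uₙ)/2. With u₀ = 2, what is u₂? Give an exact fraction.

u₁ = (2 + 3/2)/2 = 7/4.
u₂ = (7/4 + 3/(7/4))/2 = 97/56.

97/56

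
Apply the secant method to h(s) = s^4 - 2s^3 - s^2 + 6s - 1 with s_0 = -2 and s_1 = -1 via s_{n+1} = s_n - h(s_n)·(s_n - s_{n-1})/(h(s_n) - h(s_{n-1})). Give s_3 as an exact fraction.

-649/329

h(-2) = 15, h(-1) = -5. s_2 = (-1) - (-5)·((-1) - (-2))/((-5) - 15) = -5/4.
h(-1) = -5, h(-5/4) = -951/256. s_3 = (-5/4) - (-951/256)·((-5/4) - (-1))/((-951/256) - (-5)) = -649/329.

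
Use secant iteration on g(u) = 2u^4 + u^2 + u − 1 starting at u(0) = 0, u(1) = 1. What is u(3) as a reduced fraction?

61/157

g(0) = −1, g(1) = 3. u(2) = 1 − 3·(1 − 0)/(3 − (−1)) = 1/4.
g(1) = 3, g(1/4) = −87/128. u(3) = (1/4) − (−87/128)·((1/4) − 1)/((−87/128) − 3) = 61/157.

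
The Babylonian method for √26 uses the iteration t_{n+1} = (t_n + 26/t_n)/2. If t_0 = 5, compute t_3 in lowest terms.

t_1 = (5 + 26/5)/2 = 51/10.
t_2 = (51/10 + 26/(51/10))/2 = 5201/1020.
t_3 = (5201/1020 + 26/(5201/1020))/2 = 54100801/10610040.

54100801/10610040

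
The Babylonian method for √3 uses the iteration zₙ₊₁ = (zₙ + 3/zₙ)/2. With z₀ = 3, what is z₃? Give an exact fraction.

z₁ = (3 + 3/3)/2 = 2.
z₂ = (2 + 3/2)/2 = 7/4.
z₃ = (7/4 + 3/(7/4))/2 = 97/56.

97/56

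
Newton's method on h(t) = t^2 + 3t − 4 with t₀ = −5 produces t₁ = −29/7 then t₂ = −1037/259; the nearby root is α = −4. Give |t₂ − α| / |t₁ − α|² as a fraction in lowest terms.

t₁ − α = −29/7 − (−4) = −29/7 + 4 = −1/7, so |t₁ − α| = 1/7.
t₂ − α = −1037/259 − (−4) = −1037/259 + 4 = −1/259, so |t₂ − α| = 1/259.
|t₁ − α|² = 1/49.
Ratio = (1/259) / (1/49) = 7/37.

7/37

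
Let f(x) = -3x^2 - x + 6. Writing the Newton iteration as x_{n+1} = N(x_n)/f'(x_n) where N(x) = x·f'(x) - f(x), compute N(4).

-54

f'(x) = -6x - 1.
N(x) = x·f'(x) - f(x) = x·(-6x - 1) - (-3x^2 - x + 6) = -3x^2 - 6.
N(4) = -54.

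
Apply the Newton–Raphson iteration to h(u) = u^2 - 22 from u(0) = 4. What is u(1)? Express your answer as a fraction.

h'(u) = 2u.
h(4) = -6, h'(4) = 8, so u(1) = 4 - (-6)/8 = 19/4.

19/4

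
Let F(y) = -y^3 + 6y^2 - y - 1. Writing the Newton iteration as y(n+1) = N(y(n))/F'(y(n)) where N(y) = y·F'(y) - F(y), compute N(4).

-31

F'(y) = -3y^2 + 12y - 1.
N(y) = y·F'(y) - F(y) = y·(-3y^2 + 12y - 1) - (-y^3 + 6y^2 - y - 1) = -2y^3 + 6y^2 + 1.
N(4) = -31.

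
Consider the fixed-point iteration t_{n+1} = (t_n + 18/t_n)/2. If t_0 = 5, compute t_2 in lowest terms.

t_1 = (5 + 18/5)/2 = 43/10.
t_2 = (43/10 + 18/(43/10))/2 = 3649/860.

3649/860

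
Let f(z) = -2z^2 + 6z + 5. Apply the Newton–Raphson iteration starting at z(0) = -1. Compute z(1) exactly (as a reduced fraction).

f'(z) = -4z + 6.
f(-1) = -3, f'(-1) = 10, so z(1) = (-1) - (-3)/10 = -7/10.

-7/10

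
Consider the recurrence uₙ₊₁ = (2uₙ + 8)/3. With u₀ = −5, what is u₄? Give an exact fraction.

u₁ = (2·(−5) + 8)/3 = −2/3.
u₂ = (2·(−2/3) + 8)/3 = 20/9.
u₃ = (2·(20/9) + 8)/3 = 112/27.
u₄ = (2·(112/27) + 8)/3 = 440/81.

440/81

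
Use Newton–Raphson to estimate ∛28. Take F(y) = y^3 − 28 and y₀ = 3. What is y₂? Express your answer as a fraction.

F'(y) = 3y^2.
F(3) = −1, F'(3) = 27, so y₁ = 3 − (−1)/27 = 82/27.
F(82/27) = 244/19683, F'(82/27) = 6724/243, so y₂ = (82/27) − (244/19683)/(6724/243) = 413465/136161.

413465/136161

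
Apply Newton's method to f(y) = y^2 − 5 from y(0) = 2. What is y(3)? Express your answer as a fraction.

f'(y) = 2y.
f(2) = −1, f'(2) = 4, so y(1) = 2 − (−1)/4 = 9/4.
f(9/4) = 1/16, f'(9/4) = 9/2, so y(2) = (9/4) − (1/16)/(9/2) = 161/72.
f(161/72) = 1/5184, f'(161/72) = 161/36, so y(3) = (161/72) − (1/5184)/(161/36) = 51841/23184.

51841/23184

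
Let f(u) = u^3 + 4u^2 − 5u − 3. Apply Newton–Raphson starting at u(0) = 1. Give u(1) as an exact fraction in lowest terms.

f'(u) = 3u^2 + 8u − 5.
f(1) = −3, f'(1) = 6, so u(1) = 1 − (−3)/6 = 3/2.

3/2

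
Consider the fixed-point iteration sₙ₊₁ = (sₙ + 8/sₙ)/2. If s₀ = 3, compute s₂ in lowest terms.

577/204

s₁ = (3 + 8/3)/2 = 17/6.
s₂ = (17/6 + 8/(17/6))/2 = 577/204.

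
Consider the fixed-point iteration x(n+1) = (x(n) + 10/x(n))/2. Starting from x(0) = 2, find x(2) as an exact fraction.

x(1) = (2 + 10/2)/2 = 7/2.
x(2) = (7/2 + 10/(7/2))/2 = 89/28.

89/28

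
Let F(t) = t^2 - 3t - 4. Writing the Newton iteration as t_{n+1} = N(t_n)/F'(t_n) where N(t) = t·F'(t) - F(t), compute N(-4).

F'(t) = 2t - 3.
N(t) = t·F'(t) - F(t) = t·(2t - 3) - (t^2 - 3t - 4) = t^2 + 4.
N(-4) = 20.

20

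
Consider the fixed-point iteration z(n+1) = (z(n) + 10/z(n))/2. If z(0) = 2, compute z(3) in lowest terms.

z(1) = (2 + 10/2)/2 = 7/2.
z(2) = (7/2 + 10/(7/2))/2 = 89/28.
z(3) = (89/28 + 10/(89/28))/2 = 15761/4984.

15761/4984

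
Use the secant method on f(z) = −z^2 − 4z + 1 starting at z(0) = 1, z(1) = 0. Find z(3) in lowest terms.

5/21

f(1) = −4, f(0) = 1. z(2) = 0 − 1·(0 − 1)/(1 − (−4)) = 1/5.
f(0) = 1, f(1/5) = 4/25. z(3) = (1/5) − (4/25)·((1/5) − 0)/((4/25) − 1) = 5/21.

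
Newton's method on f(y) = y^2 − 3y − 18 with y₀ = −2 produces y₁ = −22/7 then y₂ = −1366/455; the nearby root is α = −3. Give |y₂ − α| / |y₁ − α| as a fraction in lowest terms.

y₁ − α = −22/7 − (−3) = −22/7 + 3 = −1/7, so |y₁ − α| = 1/7.
y₂ − α = −1366/455 − (−3) = −1366/455 + 3 = −1/455, so |y₂ − α| = 1/455.
Ratio = (1/455) / (1/7) = 1/65.

1/65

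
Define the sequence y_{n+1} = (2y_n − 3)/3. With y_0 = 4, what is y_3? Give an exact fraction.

y_1 = (2·4 − 3)/3 = 5/3.
y_2 = (2·(5/3) − 3)/3 = 1/9.
y_3 = (2·(1/9) − 3)/3 = −25/27.

−25/27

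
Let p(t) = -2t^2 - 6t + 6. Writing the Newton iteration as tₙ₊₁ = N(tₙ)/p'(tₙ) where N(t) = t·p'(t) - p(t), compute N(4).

-38

p'(t) = -4t - 6.
N(t) = t·p'(t) - p(t) = t·(-4t - 6) - (-2t^2 - 6t + 6) = -2t^2 - 6.
N(4) = -38.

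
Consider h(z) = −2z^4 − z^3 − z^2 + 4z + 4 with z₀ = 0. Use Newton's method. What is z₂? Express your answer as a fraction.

h'(z) = −8z^3 − 3z^2 − 2z + 4.
h(0) = 4, h'(0) = 4, so z₁ = 0 − 4/4 = −1.
h(−1) = −2, h'(−1) = 11, so z₂ = (−1) − (−2)/11 = −9/11.

−9/11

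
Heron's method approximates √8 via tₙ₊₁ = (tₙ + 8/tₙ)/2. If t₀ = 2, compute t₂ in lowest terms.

17/6

t₁ = (2 + 8/2)/2 = 3.
t₂ = (3 + 8/3)/2 = 17/6.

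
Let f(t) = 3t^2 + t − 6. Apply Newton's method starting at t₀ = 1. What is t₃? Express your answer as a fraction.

1959081/1558123

f'(t) = 6t + 1.
f(1) = −2, f'(1) = 7, so t₁ = 1 − (−2)/7 = 9/7.
f(9/7) = 12/49, f'(9/7) = 61/7, so t₂ = (9/7) − (12/49)/(61/7) = 537/427.
f(537/427) = 432/182329, f'(537/427) = 3649/427, so t₃ = (537/427) − (432/182329)/(3649/427) = 1959081/1558123.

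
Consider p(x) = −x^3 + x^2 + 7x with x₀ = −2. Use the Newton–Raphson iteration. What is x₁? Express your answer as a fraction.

−20/9

p'(x) = −3x^2 + 2x + 7.
p(−2) = −2, p'(−2) = −9, so x₁ = (−2) − (−2)/(−9) = −20/9.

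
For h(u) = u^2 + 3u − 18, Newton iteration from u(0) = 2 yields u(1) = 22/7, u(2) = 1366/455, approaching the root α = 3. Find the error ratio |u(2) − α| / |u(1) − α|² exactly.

u(1) − α = 22/7 − 3 = 1/7, so |u(1) − α| = 1/7.
u(2) − α = 1366/455 − 3 = 1/455, so |u(2) − α| = 1/455.
|u(1) − α|² = 1/49.
Ratio = (1/455) / (1/49) = 7/65.

7/65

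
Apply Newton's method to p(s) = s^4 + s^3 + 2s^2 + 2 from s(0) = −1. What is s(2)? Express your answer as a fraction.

p'(s) = 4s^3 + 3s^2 + 4s.
p(−1) = 4, p'(−1) = −5, so s(1) = (−1) − 4/(−5) = −1/5.
p(−1/5) = 1296/625, p'(−1/5) = −89/125, so s(2) = (−1/5) − (1296/625)/(−89/125) = 1207/445.

1207/445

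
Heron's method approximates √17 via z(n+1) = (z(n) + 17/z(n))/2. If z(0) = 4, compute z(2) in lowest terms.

2177/528

z(1) = (4 + 17/4)/2 = 33/8.
z(2) = (33/8 + 17/(33/8))/2 = 2177/528.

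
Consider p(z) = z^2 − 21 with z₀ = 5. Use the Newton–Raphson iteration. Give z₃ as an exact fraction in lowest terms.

p'(z) = 2z.
p(5) = 4, p'(5) = 10, so z₁ = 5 − 4/10 = 23/5.
p(23/5) = 4/25, p'(23/5) = 46/5, so z₂ = (23/5) − (4/25)/(46/5) = 527/115.
p(527/115) = 4/13225, p'(527/115) = 1054/115, so z₃ = (527/115) − (4/13225)/(1054/115) = 277727/60605.

277727/60605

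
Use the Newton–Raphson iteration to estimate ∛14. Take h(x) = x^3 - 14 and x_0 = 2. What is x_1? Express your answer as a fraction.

5/2

h'(x) = 3x^2.
h(2) = -6, h'(2) = 12, so x_1 = 2 - (-6)/12 = 5/2.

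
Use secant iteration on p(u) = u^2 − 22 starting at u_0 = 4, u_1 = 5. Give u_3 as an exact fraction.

136/29

p(4) = −6, p(5) = 3. u_2 = 5 − 3·(5 − 4)/(3 − (−6)) = 14/3.
p(5) = 3, p(14/3) = −2/9. u_3 = (14/3) − (−2/9)·((14/3) − 5)/((−2/9) − 3) = 136/29.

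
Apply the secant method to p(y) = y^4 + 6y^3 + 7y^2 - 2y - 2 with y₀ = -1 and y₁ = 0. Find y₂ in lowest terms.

p(-1) = 2, p(0) = -2. y₂ = 0 - (-2)·(0 - (-1))/((-2) - 2) = -1/2.

-1/2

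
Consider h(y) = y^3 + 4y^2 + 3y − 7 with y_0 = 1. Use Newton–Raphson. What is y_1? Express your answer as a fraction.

13/14

h'(y) = 3y^2 + 8y + 3.
h(1) = 1, h'(1) = 14, so y_1 = 1 − 1/14 = 13/14.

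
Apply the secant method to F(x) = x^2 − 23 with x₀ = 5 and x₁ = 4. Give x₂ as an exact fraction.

F(5) = 2, F(4) = −7. x₂ = 4 − (−7)·(4 − 5)/((−7) − 2) = 43/9.

43/9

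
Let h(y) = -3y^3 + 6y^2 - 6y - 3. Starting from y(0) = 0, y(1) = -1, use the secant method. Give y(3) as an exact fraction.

-41/141

h(0) = -3, h(-1) = 12. y(2) = (-1) - 12·((-1) - 0)/(12 - (-3)) = -1/5.
h(-1) = 12, h(-1/5) = -192/125. y(3) = (-1/5) - (-192/125)·((-1/5) - (-1))/((-192/125) - 12) = -41/141.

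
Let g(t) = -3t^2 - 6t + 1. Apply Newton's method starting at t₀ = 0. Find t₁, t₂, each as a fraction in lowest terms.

g'(t) = -6t - 6.
g(0) = 1, g'(0) = -6, so t₁ = 0 - 1/(-6) = 1/6.
g(1/6) = -1/12, g'(1/6) = -7, so t₂ = (1/6) - (-1/12)/(-7) = 13/84.

t₁ = 1/6, t₂ = 13/84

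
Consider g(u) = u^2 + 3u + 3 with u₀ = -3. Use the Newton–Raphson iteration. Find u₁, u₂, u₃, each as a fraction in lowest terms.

g'(u) = 2u + 3.
g(-3) = 3, g'(-3) = -3, so u₁ = (-3) - 3/(-3) = -2.
g(-2) = 1, g'(-2) = -1, so u₂ = (-2) - 1/(-1) = -1.
g(-1) = 1, g'(-1) = 1, so u₃ = (-1) - 1/1 = -2.

u₁ = -2, u₂ = -1, u₃ = -2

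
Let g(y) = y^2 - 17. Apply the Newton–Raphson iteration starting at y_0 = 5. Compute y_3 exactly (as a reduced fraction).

g'(y) = 2y.
g(5) = 8, g'(5) = 10, so y_1 = 5 - 8/10 = 21/5.
g(21/5) = 16/25, g'(21/5) = 42/5, so y_2 = (21/5) - (16/25)/(42/5) = 433/105.
g(433/105) = 64/11025, g'(433/105) = 866/105, so y_3 = (433/105) - (64/11025)/(866/105) = 187457/45465.

187457/45465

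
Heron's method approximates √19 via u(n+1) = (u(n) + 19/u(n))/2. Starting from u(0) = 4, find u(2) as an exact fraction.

2441/560

u(1) = (4 + 19/4)/2 = 35/8.
u(2) = (35/8 + 19/(35/8))/2 = 2441/560.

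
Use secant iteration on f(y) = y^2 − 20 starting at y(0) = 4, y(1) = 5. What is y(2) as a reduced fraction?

40/9

f(4) = −4, f(5) = 5. y(2) = 5 − 5·(5 − 4)/(5 − (−4)) = 40/9.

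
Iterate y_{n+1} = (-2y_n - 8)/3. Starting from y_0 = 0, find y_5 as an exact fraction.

y_1 = (-2·0 - 8)/3 = -8/3.
y_2 = (-2·(-8/3) - 8)/3 = -8/9.
y_3 = (-2·(-8/9) - 8)/3 = -56/27.
y_4 = (-2·(-56/27) - 8)/3 = -104/81.
y_5 = (-2·(-104/81) - 8)/3 = -440/243.

-440/243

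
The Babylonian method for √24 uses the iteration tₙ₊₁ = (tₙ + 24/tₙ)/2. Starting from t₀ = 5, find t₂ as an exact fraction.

4801/980

t₁ = (5 + 24/5)/2 = 49/10.
t₂ = (49/10 + 24/(49/10))/2 = 4801/980.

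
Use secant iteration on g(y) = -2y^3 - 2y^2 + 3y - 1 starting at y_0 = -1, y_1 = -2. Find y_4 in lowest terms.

g(-1) = -4, g(-2) = 1. y_2 = (-2) - 1·((-2) - (-1))/(1 - (-4)) = -9/5.
g(-2) = 1, g(-9/5) = -152/125. y_3 = (-9/5) - (-152/125)·((-9/5) - (-2))/((-152/125) - 1) = -529/277.
g(-9/5) = -152/125, g(-529/277) = -1982992/21253933. y_4 = (-529/277) - (-1982992/21253933)·((-529/277) - (-9/5))/((-1982992/21253933) - (-152/125)) = -37654291/19623183.

-37654291/19623183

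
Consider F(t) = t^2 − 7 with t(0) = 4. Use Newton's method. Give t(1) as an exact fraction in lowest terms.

F'(t) = 2t.
F(4) = 9, F'(4) = 8, so t(1) = 4 − 9/8 = 23/8.

23/8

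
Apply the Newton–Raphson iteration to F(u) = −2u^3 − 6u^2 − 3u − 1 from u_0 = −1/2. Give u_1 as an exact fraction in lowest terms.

F'(u) = −6u^2 − 12u − 3.
F(−1/2) = −3/4, F'(−1/2) = 3/2, so u_1 = (−1/2) − (−3/4)/(3/2) = 0.

0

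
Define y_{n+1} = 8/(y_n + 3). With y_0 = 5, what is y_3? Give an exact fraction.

y_1 = 8/(5 + 3) = 1.
y_2 = 8/(1 + 3) = 2.
y_3 = 8/(2 + 3) = 8/5.

8/5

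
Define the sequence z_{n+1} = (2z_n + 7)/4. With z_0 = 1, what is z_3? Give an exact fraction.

z_1 = (2·1 + 7)/4 = 9/4.
z_2 = (2·(9/4) + 7)/4 = 23/8.
z_3 = (2·(23/8) + 7)/4 = 51/16.

51/16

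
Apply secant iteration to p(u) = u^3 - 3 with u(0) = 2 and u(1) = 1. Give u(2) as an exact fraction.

p(2) = 5, p(1) = -2. u(2) = 1 - (-2)·(1 - 2)/((-2) - 5) = 9/7.

9/7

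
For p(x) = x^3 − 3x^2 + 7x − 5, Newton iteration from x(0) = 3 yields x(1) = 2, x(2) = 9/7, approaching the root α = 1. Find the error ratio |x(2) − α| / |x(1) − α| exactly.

2/7

x(1) − α = 2 − 1 = 1, so |x(1) − α| = 1.
x(2) − α = 9/7 − 1 = 2/7, so |x(2) − α| = 2/7.
Ratio = (2/7) / 1 = 2/7.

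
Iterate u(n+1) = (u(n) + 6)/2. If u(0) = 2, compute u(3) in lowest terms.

u(1) = (2 + 6)/2 = 4.
u(2) = (4 + 6)/2 = 5.
u(3) = (5 + 6)/2 = 11/2.

11/2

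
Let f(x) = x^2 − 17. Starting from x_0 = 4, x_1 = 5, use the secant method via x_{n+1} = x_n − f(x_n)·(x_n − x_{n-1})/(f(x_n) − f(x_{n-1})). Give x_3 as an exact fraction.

f(4) = −1, f(5) = 8. x_2 = 5 − 8·(5 − 4)/(8 − (−1)) = 37/9.
f(5) = 8, f(37/9) = −8/81. x_3 = (37/9) − (−8/81)·((37/9) − 5)/((−8/81) − 8) = 169/41.

169/41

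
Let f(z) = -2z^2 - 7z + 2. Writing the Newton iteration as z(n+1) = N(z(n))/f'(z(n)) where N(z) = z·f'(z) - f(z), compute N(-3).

-20

f'(z) = -4z - 7.
N(z) = z·f'(z) - f(z) = z·(-4z - 7) - (-2z^2 - 7z + 2) = -2z^2 - 2.
N(-3) = -20.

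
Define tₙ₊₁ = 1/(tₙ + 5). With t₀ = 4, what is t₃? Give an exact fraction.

46/239

t₁ = 1/(4 + 5) = 1/9.
t₂ = 1/(1/9 + 5) = 9/46.
t₃ = 1/(9/46 + 5) = 46/239.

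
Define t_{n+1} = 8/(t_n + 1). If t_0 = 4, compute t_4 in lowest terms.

t_1 = 8/(4 + 1) = 8/5.
t_2 = 8/(8/5 + 1) = 40/13.
t_3 = 8/(40/13 + 1) = 104/53.
t_4 = 8/(104/53 + 1) = 424/157.

424/157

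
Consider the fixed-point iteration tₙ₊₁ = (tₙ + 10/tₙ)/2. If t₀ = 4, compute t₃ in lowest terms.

t₁ = (4 + 10/4)/2 = 13/4.
t₂ = (13/4 + 10/(13/4))/2 = 329/104.
t₃ = (329/104 + 10/(329/104))/2 = 216401/68432.

216401/68432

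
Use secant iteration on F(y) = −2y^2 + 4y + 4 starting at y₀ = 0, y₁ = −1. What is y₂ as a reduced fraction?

F(0) = 4, F(−1) = −2. y₂ = (−1) − (−2)·((−1) − 0)/((−2) − 4) = −2/3.

−2/3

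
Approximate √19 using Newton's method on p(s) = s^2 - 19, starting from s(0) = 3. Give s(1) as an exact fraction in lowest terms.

14/3

p'(s) = 2s.
p(3) = -10, p'(3) = 6, so s(1) = 3 - (-10)/6 = 14/3.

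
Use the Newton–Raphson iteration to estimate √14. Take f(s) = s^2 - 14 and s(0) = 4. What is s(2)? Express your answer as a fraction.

449/120

f'(s) = 2s.
f(4) = 2, f'(4) = 8, so s(1) = 4 - 2/8 = 15/4.
f(15/4) = 1/16, f'(15/4) = 15/2, so s(2) = (15/4) - (1/16)/(15/2) = 449/120.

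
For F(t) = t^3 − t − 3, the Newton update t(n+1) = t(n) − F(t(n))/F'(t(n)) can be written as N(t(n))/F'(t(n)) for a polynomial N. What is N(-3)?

−51

F'(t) = 3t^2 − 1.
N(t) = t·F'(t) − F(t) = t·(3t^2 − 1) − (t^3 − t − 3) = 2t^3 + 3.
N(-3) = −51.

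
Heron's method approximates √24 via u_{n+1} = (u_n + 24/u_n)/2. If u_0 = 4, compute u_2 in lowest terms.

49/10

u_1 = (4 + 24/4)/2 = 5.
u_2 = (5 + 24/5)/2 = 49/10.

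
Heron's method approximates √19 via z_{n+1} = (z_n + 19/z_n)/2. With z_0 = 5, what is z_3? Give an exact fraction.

1839281/421960

z_1 = (5 + 19/5)/2 = 22/5.
z_2 = (22/5 + 19/(22/5))/2 = 959/220.
z_3 = (959/220 + 19/(959/220))/2 = 1839281/421960.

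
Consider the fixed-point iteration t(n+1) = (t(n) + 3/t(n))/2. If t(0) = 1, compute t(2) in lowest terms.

t(1) = (1 + 3/1)/2 = 2.
t(2) = (2 + 3/2)/2 = 7/4.

7/4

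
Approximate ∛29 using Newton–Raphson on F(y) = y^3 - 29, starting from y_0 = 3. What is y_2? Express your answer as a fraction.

F'(y) = 3y^2.
F(3) = -2, F'(3) = 27, so y_1 = 3 - (-2)/27 = 83/27.
F(83/27) = 980/19683, F'(83/27) = 6889/243, so y_2 = (83/27) - (980/19683)/(6889/243) = 1714381/558009.

1714381/558009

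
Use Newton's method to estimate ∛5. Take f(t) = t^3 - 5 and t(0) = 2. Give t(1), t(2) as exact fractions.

f'(t) = 3t^2.
f(2) = 3, f'(2) = 12, so t(1) = 2 - 3/12 = 7/4.
f(7/4) = 23/64, f'(7/4) = 147/16, so t(2) = (7/4) - (23/64)/(147/16) = 503/294.

t(1) = 7/4, t(2) = 503/294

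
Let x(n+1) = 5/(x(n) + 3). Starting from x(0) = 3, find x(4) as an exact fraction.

495/412

x(1) = 5/(3 + 3) = 5/6.
x(2) = 5/(5/6 + 3) = 30/23.
x(3) = 5/(30/23 + 3) = 115/99.
x(4) = 5/(115/99 + 3) = 495/412.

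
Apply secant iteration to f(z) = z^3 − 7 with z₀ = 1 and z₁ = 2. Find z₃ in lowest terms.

f(1) = −6, f(2) = 1. z₂ = 2 − 1·(2 − 1)/(1 − (−6)) = 13/7.
f(2) = 1, f(13/7) = −204/343. z₃ = (13/7) − (−204/343)·((13/7) − 2)/((−204/343) − 1) = 1045/547.

1045/547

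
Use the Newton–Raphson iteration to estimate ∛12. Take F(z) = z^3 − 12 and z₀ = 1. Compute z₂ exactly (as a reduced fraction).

F'(z) = 3z^2.
F(1) = −11, F'(1) = 3, so z₁ = 1 − (−11)/3 = 14/3.
F(14/3) = 2420/27, F'(14/3) = 196/3, so z₂ = (14/3) − (2420/27)/(196/3) = 1453/441.

1453/441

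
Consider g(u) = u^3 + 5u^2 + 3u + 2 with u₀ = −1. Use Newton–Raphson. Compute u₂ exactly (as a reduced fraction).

g'(u) = 3u^2 + 10u + 3.
g(−1) = 3, g'(−1) = −4, so u₁ = (−1) − 3/(−4) = −1/4.
g(−1/4) = 99/64, g'(−1/4) = 11/16, so u₂ = (−1/4) − (99/64)/(11/16) = −5/2.

−5/2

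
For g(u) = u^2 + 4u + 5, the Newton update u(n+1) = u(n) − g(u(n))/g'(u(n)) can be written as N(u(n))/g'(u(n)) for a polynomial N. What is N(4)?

g'(u) = 2u + 4.
N(u) = u·g'(u) − g(u) = u·(2u + 4) − (u^2 + 4u + 5) = u^2 − 5.
N(4) = 11.

11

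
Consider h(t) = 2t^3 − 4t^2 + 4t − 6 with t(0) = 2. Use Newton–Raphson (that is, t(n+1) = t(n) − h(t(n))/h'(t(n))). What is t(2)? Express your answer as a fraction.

929/513

h'(t) = 6t^2 − 8t + 4.
h(2) = 2, h'(2) = 12, so t(1) = 2 − 2/12 = 11/6.
h(11/6) = 23/108, h'(11/6) = 19/2, so t(2) = (11/6) − (23/108)/(19/2) = 929/513.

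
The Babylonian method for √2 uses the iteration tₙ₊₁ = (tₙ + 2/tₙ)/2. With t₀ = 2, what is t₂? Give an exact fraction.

17/12

t₁ = (2 + 2/2)/2 = 3/2.
t₂ = (3/2 + 2/(3/2))/2 = 17/12.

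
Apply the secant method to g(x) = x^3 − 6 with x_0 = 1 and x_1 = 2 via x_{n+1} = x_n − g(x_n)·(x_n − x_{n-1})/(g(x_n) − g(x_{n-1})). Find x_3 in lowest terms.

g(1) = −5, g(2) = 2. x_2 = 2 − 2·(2 − 1)/(2 − (−5)) = 12/7.
g(2) = 2, g(12/7) = −330/343. x_3 = (12/7) − (−330/343)·((12/7) − 2)/((−330/343) − 2) = 459/254.

459/254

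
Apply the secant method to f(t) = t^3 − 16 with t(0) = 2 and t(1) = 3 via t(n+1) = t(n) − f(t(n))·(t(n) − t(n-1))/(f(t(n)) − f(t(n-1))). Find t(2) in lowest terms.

46/19

f(2) = −8, f(3) = 11. t(2) = 3 − 11·(3 − 2)/(11 − (−8)) = 46/19.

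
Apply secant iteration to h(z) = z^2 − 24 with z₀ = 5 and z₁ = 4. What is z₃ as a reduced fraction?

h(5) = 1, h(4) = −8. z₂ = 4 − (−8)·(4 − 5)/((−8) − 1) = 44/9.
h(4) = −8, h(44/9) = −8/81. z₃ = (44/9) − (−8/81)·((44/9) − 4)/((−8/81) − (−8)) = 49/10.

49/10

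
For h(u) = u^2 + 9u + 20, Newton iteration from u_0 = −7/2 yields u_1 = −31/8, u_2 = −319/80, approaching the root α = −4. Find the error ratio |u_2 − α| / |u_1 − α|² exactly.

4/5

u_1 − α = −31/8 − (−4) = −31/8 + 4 = 1/8, so |u_1 − α| = 1/8.
u_2 − α = −319/80 − (−4) = −319/80 + 4 = 1/80, so |u_2 − α| = 1/80.
|u_1 − α|² = 1/64.
Ratio = (1/80) / (1/64) = 4/5.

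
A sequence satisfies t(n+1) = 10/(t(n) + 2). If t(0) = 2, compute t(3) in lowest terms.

t(1) = 10/(2 + 2) = 5/2.
t(2) = 10/(5/2 + 2) = 20/9.
t(3) = 10/(20/9 + 2) = 45/19.

45/19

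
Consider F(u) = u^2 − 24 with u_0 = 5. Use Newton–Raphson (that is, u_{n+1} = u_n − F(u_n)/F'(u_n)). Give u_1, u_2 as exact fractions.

u_1 = 49/10, u_2 = 4801/980

F'(u) = 2u.
F(5) = 1, F'(5) = 10, so u_1 = 5 − 1/10 = 49/10.
F(49/10) = 1/100, F'(49/10) = 49/5, so u_2 = (49/10) − (1/100)/(49/5) = 4801/980.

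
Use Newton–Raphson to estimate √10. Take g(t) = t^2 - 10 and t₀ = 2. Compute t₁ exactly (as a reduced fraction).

7/2

g'(t) = 2t.
g(2) = -6, g'(2) = 4, so t₁ = 2 - (-6)/4 = 7/2.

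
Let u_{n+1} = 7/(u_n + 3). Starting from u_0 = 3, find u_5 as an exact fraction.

3682/2397

u_1 = 7/(3 + 3) = 7/6.
u_2 = 7/(7/6 + 3) = 42/25.
u_3 = 7/(42/25 + 3) = 175/117.
u_4 = 7/(175/117 + 3) = 819/526.
u_5 = 7/(819/526 + 3) = 3682/2397.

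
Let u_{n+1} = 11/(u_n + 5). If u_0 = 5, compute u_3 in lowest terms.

u_1 = 11/(5 + 5) = 11/10.
u_2 = 11/(11/10 + 5) = 110/61.
u_3 = 11/(110/61 + 5) = 671/415.

671/415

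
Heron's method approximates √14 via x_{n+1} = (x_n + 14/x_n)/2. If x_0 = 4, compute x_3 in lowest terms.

403201/107760

x_1 = (4 + 14/4)/2 = 15/4.
x_2 = (15/4 + 14/(15/4))/2 = 449/120.
x_3 = (449/120 + 14/(449/120))/2 = 403201/107760.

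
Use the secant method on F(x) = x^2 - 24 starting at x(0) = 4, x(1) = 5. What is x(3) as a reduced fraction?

436/89

F(4) = -8, F(5) = 1. x(2) = 5 - 1·(5 - 4)/(1 - (-8)) = 44/9.
F(5) = 1, F(44/9) = -8/81. x(3) = (44/9) - (-8/81)·((44/9) - 5)/((-8/81) - 1) = 436/89.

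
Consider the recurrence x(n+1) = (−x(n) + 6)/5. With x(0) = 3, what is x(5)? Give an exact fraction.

x(1) = (−3 + 6)/5 = 3/5.
x(2) = (−(3/5) + 6)/5 = 27/25.
x(3) = (−(27/25) + 6)/5 = 123/125.
x(4) = (−(123/125) + 6)/5 = 627/625.
x(5) = (−(627/625) + 6)/5 = 3123/3125.

3123/3125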